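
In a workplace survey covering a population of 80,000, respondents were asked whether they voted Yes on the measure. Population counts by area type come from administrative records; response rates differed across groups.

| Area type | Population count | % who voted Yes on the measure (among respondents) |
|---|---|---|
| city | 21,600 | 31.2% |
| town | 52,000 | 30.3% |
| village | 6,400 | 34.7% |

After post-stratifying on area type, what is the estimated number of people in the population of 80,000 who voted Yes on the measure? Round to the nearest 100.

24,700

Apply each group's respondent rate to its population count:
  city: 21,600 × 31.2% = 6739.2
  town: 52,000 × 30.3% = 15,756
  village: 6,400 × 34.7% = 2220.8
Estimated total = 24,716 → 24,700.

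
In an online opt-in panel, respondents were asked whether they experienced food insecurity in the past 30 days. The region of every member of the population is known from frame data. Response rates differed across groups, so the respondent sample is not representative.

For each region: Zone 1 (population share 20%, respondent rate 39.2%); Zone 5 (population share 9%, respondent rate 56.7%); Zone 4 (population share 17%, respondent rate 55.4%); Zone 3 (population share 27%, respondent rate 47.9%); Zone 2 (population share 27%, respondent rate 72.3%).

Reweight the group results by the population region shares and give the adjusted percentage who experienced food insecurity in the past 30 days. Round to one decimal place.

Post-stratification weights by population share, not respondent share:
  Zone 1: 0.2 × 39.2 = 7.84
  Zone 5: 0.09 × 56.7 = 5.103
  Zone 4: 0.17 × 55.4 = 9.418
  Zone 3: 0.27 × 47.9 = 12.933
  Zone 2: 0.27 × 72.3 = 19.521
Post-stratified estimate = 54.815 → 54.8%.

54.8%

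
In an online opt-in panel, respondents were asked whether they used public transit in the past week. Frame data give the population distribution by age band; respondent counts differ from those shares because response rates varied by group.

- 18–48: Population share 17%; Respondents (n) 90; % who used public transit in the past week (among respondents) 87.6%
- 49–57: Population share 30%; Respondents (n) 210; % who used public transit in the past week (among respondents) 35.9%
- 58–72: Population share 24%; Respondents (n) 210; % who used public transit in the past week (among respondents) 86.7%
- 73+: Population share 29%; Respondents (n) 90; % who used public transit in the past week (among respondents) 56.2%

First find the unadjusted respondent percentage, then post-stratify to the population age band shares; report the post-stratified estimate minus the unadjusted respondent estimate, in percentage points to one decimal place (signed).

Without adjustment, the pooled respondent share is:
  (90/600)×87.6 + (210/600)×35.9 + (210/600)×86.7 + (90/600)×56.2 = 64.48%
Post-stratifying to population shares instead:
  0.17×87.6 + 0.3×35.9 + 0.24×86.7 + 0.29×56.2 = 62.768%
Difference = 62.768 − 64.48 = -1.712 pp.

-1.7 percentage points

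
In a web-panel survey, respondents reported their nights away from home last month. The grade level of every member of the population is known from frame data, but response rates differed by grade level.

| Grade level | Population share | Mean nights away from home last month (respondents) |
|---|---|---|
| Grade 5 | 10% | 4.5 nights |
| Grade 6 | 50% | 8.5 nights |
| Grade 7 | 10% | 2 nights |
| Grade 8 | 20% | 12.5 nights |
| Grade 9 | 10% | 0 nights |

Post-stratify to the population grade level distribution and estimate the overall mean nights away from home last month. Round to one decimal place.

7.4

Weight each group's respondent value by its population share:
  Grade 5: 0.1 × 4.5 = 0.45
  Grade 6: 0.5 × 8.5 = 4.25
  Grade 7: 0.1 × 2 = 0.2
  Grade 8: 0.2 × 12.5 = 2.5
  Grade 9: 0.1 × 0 = 0
Post-stratified estimate = 7.4 → 7.4.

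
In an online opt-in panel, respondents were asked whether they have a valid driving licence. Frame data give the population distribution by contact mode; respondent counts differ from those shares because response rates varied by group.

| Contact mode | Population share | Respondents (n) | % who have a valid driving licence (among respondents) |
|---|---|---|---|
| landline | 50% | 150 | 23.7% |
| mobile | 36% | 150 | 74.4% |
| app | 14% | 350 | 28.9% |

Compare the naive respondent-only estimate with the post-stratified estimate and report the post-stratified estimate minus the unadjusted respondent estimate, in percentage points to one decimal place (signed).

Unadjusted (pooled respondent) estimate weights by respondent counts:
  (150/650)×23.7 + (150/650)×74.4 + (350/650)×28.9 = 38.2%
Post-stratifying to population shares instead:
  0.5×23.7 + 0.36×74.4 + 0.14×28.9 = 42.68%
Difference = 42.68 − 38.2 = 4.48 pp.

+4.5 percentage points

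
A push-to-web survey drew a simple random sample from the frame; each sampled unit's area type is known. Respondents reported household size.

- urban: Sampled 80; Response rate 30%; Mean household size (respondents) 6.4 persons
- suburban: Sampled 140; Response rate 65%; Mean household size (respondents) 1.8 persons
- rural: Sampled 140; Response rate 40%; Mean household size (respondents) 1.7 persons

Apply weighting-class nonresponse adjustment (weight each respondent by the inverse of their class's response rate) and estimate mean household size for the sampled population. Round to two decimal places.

With weight = n_sampled/n_responded per class, the weighted class total is n_sampled:
  urban: 80 × 6.4 = 512
  suburban: 140 × 1.8 = 252
  rural: 140 × 1.7 = 238
Adjusted estimate = 1002 / 360 = 2.78333 → 2.78.

2.78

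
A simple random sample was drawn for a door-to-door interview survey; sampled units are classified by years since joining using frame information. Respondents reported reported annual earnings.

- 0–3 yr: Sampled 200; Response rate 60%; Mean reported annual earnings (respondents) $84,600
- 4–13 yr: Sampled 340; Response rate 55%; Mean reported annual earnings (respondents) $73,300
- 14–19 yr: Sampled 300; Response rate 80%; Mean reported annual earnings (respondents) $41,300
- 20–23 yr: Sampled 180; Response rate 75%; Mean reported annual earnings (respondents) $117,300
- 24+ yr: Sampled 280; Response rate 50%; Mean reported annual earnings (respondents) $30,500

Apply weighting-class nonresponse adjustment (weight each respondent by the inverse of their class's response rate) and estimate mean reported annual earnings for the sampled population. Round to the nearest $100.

With weight = n_sampled/n_responded per class, the weighted class total is n_sampled:
  0–3 yr: 200 × 84,600 = 16,920,000
  4–13 yr: 340 × 73,300 = 24,922,000
  14–19 yr: 300 × 41,300 = 12,390,000
  20–23 yr: 180 × 117,300 = 21,114,000
  24+ yr: 280 × 30,500 = 8,540,000
Adjusted estimate = 83,886,000 / 1,300 = 64527.7 → $64,500.

$64,500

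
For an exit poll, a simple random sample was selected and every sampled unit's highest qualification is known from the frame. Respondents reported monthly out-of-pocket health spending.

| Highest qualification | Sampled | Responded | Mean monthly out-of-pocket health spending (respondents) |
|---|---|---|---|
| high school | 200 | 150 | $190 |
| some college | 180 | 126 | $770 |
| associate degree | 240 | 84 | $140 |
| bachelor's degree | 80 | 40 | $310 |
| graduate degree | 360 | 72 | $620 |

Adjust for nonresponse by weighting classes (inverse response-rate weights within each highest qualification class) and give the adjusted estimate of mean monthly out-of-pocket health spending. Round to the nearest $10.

$430

Response rates by class: high school 150/200 = 75%, some college 126/180 = 70%, associate degree 84/240 = 35%, bachelor's degree 40/80 = 50%, graduate degree 72/360 = 20%.
Each respondent's weight = sampled/responded in their class; summing within a class gives n_sampled, so:
  high school: 200 × 190 = 38,000
  some college: 180 × 770 = 138,600
  associate degree: 240 × 140 = 33,600
  bachelor's degree: 80 × 310 = 24,800
  graduate degree: 360 × 620 = 223,200
Adjusted estimate = 458,200 / 1,060 = 432.264 → $430.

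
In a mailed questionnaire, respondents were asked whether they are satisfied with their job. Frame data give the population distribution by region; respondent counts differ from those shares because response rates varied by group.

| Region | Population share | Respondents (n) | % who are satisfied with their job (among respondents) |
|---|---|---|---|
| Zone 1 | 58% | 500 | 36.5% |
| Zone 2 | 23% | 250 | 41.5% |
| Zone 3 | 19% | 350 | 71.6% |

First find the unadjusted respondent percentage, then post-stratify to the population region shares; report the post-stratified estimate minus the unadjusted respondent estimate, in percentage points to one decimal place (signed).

Unadjusted (pooled respondent) estimate weights by respondent counts:
  (500/1100)×36.5 + (250/1100)×41.5 + (350/1100)×71.6 = 48.8045%
Post-stratified estimate weights by population shares:
  0.58×36.5 + 0.23×41.5 + 0.19×71.6 = 44.319%
Difference = 44.319 − 48.8045 = -4.4855 pp.

-4.5 percentage points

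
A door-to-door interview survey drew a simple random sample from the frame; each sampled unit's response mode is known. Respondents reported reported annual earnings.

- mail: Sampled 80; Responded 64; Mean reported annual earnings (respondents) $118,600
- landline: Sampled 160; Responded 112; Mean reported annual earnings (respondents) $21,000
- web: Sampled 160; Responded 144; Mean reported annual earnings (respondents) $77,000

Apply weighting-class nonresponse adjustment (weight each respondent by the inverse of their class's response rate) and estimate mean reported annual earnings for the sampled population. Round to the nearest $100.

Response rates by class: mail 64/80 = 80%, landline 112/160 = 70%, web 144/160 = 90%.
Weighting each respondent by the inverse class response rate inflates each class back to its sampled size, so the class weight is n_sampled:
  mail: 80 × 118,600 = 9,488,000
  landline: 160 × 21,000 = 3,360,000
  web: 160 × 77,000 = 12,320,000
Adjusted estimate = 25,168,000 / 400 = 62,920 → $62,900.

$62,900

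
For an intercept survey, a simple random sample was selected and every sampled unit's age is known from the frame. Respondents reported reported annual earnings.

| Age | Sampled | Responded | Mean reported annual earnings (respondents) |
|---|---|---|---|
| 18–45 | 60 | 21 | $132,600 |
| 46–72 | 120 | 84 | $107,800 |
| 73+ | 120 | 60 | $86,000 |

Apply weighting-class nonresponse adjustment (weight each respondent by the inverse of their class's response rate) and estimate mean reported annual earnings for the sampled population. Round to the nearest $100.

$104,000

Response rates by class: 18–45 21/60 = 35%, 46–72 84/120 = 70%, 73+ 60/120 = 50%.
Each respondent's weight = sampled/responded in their class; summing within a class gives n_sampled, so:
  18–45: 60 × 132,600 = 7,956,000
  46–72: 120 × 107,800 = 12,936,000
  73+: 120 × 86,000 = 10,320,000
Adjusted estimate = 31,212,000 / 300 = 104,040 → $104,000.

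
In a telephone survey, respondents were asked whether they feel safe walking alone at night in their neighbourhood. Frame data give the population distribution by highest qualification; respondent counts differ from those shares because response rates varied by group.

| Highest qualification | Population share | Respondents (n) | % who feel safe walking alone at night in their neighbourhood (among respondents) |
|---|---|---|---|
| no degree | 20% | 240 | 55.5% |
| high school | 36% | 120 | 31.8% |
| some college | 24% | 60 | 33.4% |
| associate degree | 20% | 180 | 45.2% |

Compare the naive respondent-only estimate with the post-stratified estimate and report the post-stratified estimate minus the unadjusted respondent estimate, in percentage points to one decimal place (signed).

Unadjusted (pooled respondent) estimate weights by respondent counts:
  (240/600)×55.5 + (120/600)×31.8 + (60/600)×33.4 + (180/600)×45.2 = 45.46%
Post-stratified estimate weights by population shares:
  0.2×55.5 + 0.36×31.8 + 0.24×33.4 + 0.2×45.2 = 39.604%
Difference = 39.604 − 45.46 = -5.856 pp.

-5.9 percentage points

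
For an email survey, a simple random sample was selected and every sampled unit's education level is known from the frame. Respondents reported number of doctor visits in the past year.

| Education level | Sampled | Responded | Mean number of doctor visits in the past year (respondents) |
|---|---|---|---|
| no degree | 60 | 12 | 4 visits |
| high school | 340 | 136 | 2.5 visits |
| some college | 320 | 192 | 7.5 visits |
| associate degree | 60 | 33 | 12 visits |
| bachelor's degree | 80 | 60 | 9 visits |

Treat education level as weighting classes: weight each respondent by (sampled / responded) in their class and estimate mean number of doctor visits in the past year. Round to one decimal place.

Response rates by class: no degree 12/60 = 20%, high school 136/340 = 40%, some college 192/320 = 60%, associate degree 33/60 = 55%, bachelor's degree 60/80 = 75%.
Weighting each respondent by the inverse class response rate inflates each class back to its sampled size, so the class weight is n_sampled:
  no degree: 60 × 4 = 240
  high school: 340 × 2.5 = 850
  some college: 320 × 7.5 = 2400
  associate degree: 60 × 12 = 720
  bachelor's degree: 80 × 9 = 720
Adjusted estimate = 4930 / 860 = 5.73256 → 5.7.

5.7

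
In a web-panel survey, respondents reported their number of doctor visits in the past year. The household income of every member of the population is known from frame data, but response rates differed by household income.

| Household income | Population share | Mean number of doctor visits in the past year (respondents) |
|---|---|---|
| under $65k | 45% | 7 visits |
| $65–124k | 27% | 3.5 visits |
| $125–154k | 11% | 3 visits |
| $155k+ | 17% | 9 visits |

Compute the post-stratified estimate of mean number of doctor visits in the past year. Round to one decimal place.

Each cell contributes population-share × respondent value:
  under $65k: 0.45 × 7 = 3.15
  $65–124k: 0.27 × 3.5 = 0.945
  $125–154k: 0.11 × 3 = 0.33
  $155k+: 0.17 × 9 = 1.53
Post-stratified estimate = 5.955 → 6.0.

6.0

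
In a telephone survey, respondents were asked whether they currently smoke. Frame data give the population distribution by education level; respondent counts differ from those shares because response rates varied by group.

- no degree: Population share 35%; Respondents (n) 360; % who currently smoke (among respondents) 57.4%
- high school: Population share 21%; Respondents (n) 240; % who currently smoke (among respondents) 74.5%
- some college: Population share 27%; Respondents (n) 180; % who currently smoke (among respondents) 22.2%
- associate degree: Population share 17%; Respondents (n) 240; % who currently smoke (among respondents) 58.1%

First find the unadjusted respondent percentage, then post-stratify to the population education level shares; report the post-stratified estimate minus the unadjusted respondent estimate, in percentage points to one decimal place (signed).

-3.8 percentage points

Naive respondent-only estimate (weights = respondent counts):
  (360/1020)×57.4 + (240/1020)×74.5 + (180/1020)×22.2 + (240/1020)×58.1 = 55.3765%
Post-stratified estimate weights by population shares:
  0.35×57.4 + 0.21×74.5 + 0.27×22.2 + 0.17×58.1 = 51.606%
Difference = 51.606 − 55.3765 = -3.7705 pp.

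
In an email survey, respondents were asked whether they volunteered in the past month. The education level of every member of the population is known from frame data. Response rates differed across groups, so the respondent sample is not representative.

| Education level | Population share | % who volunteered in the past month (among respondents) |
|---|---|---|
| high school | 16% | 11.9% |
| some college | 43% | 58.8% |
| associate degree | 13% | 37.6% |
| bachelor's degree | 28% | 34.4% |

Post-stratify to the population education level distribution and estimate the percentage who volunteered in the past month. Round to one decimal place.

Each cell contributes population-share × respondent value:
  high school: 0.16 × 11.9 = 1.904
  some college: 0.43 × 58.8 = 25.284
  associate degree: 0.13 × 37.6 = 4.888
  bachelor's degree: 0.28 × 34.4 = 9.632
Post-stratified estimate = 41.708 → 41.7%.

41.7%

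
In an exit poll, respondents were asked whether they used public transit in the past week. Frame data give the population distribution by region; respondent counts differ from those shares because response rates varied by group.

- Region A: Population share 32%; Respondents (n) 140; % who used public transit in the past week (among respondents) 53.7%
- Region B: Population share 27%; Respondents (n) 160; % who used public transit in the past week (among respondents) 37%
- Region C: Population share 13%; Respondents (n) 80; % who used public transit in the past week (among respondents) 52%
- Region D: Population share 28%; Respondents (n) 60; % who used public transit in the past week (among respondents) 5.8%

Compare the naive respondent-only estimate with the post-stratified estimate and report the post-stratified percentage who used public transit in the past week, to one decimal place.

Unadjusted (pooled respondent) estimate weights by respondent counts:
  (140/440)×53.7 + (160/440)×37 + (80/440)×52 + (60/440)×5.8 = 40.7864%
Reweighting by population region shares:
  0.32×53.7 + 0.27×37 + 0.13×52 + 0.28×5.8 = 35.558%

35.6%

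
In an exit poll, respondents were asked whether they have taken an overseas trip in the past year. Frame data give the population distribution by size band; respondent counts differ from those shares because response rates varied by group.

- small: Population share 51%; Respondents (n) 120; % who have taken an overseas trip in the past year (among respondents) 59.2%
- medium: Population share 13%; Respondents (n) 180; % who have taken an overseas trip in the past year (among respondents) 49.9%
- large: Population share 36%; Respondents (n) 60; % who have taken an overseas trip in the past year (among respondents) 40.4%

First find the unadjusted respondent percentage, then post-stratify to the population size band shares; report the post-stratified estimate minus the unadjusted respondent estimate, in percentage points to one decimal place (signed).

-0.2 percentage points

Unadjusted (pooled respondent) estimate weights by respondent counts:
  (120/360)×59.2 + (180/360)×49.9 + (60/360)×40.4 = 51.4167%
Post-stratifying to population shares instead:
  0.51×59.2 + 0.13×49.9 + 0.36×40.4 = 51.223%
Difference = 51.223 − 51.4167 = -0.1937 pp.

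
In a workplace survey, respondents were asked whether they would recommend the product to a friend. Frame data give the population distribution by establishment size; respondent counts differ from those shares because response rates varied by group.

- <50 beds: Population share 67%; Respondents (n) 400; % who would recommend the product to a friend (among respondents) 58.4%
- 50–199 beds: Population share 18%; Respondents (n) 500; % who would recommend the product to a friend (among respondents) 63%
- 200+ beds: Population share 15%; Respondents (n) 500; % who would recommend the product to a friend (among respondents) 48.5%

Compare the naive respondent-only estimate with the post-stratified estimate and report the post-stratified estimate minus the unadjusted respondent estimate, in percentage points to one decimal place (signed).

Without adjustment, the pooled respondent share is:
  (400/1400)×58.4 + (500/1400)×63 + (500/1400)×48.5 = 56.5071%
Reweighting by population establishment size shares:
  0.67×58.4 + 0.18×63 + 0.15×48.5 = 57.743%
Difference = 57.743 − 56.5071 = 1.2359 pp.

+1.2 percentage points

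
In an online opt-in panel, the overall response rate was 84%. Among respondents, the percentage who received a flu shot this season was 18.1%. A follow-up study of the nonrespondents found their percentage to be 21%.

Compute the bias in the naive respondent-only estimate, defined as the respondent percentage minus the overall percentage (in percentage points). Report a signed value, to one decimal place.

-0.5 percentage points

Nonresponse fraction = 1 − 0.84 = 0.16.
Bias = (nonresponse fraction) × (respondent percentage − nonrespondent percentage)
     = 0.16 × (18.1 − 21) = 0.16 × -2.9 = -0.464.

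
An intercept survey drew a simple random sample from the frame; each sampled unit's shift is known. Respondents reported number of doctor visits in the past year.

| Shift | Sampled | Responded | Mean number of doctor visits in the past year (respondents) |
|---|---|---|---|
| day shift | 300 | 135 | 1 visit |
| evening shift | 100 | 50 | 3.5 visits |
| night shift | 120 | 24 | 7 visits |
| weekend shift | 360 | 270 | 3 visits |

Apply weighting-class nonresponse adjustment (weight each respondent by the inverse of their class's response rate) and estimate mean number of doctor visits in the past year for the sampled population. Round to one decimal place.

2.9

Response rates by class: day shift 135/300 = 45%, evening shift 50/100 = 50%, night shift 24/120 = 20%, weekend shift 270/360 = 75%.
Each respondent's weight = sampled/responded in their class; summing within a class gives n_sampled, so:
  day shift: 300 × 1 = 300
  evening shift: 100 × 3.5 = 350
  night shift: 120 × 7 = 840
  weekend shift: 360 × 3 = 1080
Adjusted estimate = 2570 / 880 = 2.92046 → 2.9.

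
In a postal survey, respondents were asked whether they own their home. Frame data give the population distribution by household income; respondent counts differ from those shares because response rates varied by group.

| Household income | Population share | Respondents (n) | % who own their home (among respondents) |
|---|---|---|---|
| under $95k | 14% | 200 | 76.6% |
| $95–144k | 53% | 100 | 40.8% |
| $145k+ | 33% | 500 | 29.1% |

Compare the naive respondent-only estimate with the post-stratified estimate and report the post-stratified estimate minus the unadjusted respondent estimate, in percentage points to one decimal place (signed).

-0.5 percentage points

Without adjustment, the pooled respondent share is:
  (200/800)×76.6 + (100/800)×40.8 + (500/800)×29.1 = 42.4375%
Post-stratifying to population shares instead:
  0.14×76.6 + 0.53×40.8 + 0.33×29.1 = 41.951%
Difference = 41.951 − 42.4375 = -0.4865 pp.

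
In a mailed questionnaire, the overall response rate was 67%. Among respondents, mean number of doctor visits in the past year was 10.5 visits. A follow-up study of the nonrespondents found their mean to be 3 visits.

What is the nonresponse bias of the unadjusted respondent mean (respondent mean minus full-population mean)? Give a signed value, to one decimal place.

Nonresponse fraction = 1 − 0.67 = 0.33.
Bias = (nonresponse fraction) × (respondent mean − nonrespondent mean)
     = 0.33 × (10.5 − 3) = 0.33 × 7.5 = 2.475.

+2.5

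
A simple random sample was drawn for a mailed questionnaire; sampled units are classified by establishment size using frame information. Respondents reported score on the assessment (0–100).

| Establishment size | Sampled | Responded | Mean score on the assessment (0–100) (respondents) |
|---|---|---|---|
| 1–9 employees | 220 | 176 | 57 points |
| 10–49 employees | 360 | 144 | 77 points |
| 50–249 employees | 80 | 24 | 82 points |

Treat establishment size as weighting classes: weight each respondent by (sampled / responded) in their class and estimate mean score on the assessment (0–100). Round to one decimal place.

70.9

Response rates by class: 1–9 employees 176/220 = 80%, 10–49 employees 144/360 = 40%, 50–249 employees 24/80 = 30%.
Inverse-response-rate weighting restores each class to its sampled count, so class totals weight by n_sampled:
  1–9 employees: 220 × 57 = 12,540
  10–49 employees: 360 × 77 = 27,720
  50–249 employees: 80 × 82 = 6560
Adjusted estimate = 46,820 / 660 = 70.9394 → 70.9.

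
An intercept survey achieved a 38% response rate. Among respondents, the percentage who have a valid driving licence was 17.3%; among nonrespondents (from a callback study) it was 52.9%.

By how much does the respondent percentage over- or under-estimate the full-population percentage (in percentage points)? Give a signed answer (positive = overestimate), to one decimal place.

-22.1 percentage points

Nonresponse fraction = 1 − 0.38 = 0.62.
Bias = (nonresponse fraction) × (respondent percentage − nonrespondent percentage)
     = 0.62 × (17.3 − 52.9) = 0.62 × -35.6 = -22.072.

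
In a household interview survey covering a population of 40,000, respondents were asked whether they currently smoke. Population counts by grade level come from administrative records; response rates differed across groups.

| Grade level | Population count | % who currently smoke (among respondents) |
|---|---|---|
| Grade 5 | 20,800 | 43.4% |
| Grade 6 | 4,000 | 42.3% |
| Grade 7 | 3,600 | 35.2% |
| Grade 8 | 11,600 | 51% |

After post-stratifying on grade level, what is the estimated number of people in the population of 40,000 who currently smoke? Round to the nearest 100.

Estimated count per cell = population count × respondent percentage:
  Grade 5: 20,800 × 43.4% = 9027.2
  Grade 6: 4,000 × 42.3% = 1692
  Grade 7: 3,600 × 35.2% = 1267.2
  Grade 8: 11,600 × 51% = 5916
Estimated total = 17902.4 → 17,900.

17,900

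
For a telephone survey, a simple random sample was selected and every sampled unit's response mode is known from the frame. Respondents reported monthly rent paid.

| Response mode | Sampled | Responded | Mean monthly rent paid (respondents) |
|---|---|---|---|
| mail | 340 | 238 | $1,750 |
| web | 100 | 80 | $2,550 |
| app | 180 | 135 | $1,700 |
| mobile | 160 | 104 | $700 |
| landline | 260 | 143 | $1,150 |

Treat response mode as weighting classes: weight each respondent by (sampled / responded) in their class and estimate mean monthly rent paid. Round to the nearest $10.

$1,510

Class response rates: mail 238/340 = 70%, web 80/100 = 80%, app 135/180 = 75%, mobile 104/160 = 65%, landline 143/260 = 55%.
Inverse-response-rate weighting restores each class to its sampled count, so class totals weight by n_sampled:
  mail: 340 × 1750 = 595,000
  web: 100 × 2550 = 255,000
  app: 180 × 1700 = 306,000
  mobile: 160 × 700 = 112,000
  landline: 260 × 1150 = 299,000
Adjusted estimate = 1,567,000 / 1,040 = 1506.73 → $1,510.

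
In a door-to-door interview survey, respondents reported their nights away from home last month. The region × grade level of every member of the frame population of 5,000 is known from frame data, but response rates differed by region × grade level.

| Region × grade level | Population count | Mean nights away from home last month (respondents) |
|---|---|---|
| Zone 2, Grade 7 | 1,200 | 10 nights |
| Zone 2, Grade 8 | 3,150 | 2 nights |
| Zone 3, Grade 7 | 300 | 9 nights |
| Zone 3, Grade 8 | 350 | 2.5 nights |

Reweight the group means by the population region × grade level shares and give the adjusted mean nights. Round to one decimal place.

4.4

Weight each group's respondent value by its population share:
  Zone 2, Grade 7: (1,200/5,000) × 10 = 2.4
  Zone 2, Grade 8: (3,150/5,000) × 2 = 1.26
  Zone 3, Grade 7: (300/5,000) × 9 = 0.54
  Zone 3, Grade 8: (350/5,000) × 2.5 = 0.175
Post-stratified estimate = 4.375 → 4.4.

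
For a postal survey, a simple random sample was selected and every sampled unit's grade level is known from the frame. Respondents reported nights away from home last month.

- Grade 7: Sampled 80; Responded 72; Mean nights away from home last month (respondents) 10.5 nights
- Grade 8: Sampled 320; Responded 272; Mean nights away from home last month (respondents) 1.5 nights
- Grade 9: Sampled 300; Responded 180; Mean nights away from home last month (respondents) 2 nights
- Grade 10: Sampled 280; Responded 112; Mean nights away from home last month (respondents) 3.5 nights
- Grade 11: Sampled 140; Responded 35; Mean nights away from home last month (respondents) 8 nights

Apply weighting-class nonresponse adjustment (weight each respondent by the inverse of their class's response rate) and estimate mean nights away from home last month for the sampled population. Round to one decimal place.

3.6

Class response rates: Grade 7 72/80 = 90%, Grade 8 272/320 = 85%, Grade 9 180/300 = 60%, Grade 10 112/280 = 40%, Grade 11 35/140 = 25%.
Inverse-response-rate weighting restores each class to its sampled count, so class totals weight by n_sampled:
  Grade 7: 80 × 10.5 = 840
  Grade 8: 320 × 1.5 = 480
  Grade 9: 300 × 2 = 600
  Grade 10: 280 × 3.5 = 980
  Grade 11: 140 × 8 = 1120
Adjusted estimate = 4020 / 1,120 = 3.58929 → 3.6.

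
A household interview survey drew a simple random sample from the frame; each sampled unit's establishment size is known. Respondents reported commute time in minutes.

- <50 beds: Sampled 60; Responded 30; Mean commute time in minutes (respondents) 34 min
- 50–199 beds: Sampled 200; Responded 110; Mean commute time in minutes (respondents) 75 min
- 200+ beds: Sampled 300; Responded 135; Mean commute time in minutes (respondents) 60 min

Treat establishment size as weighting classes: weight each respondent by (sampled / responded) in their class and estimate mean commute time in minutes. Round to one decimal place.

Class response rates: <50 beds 30/60 = 50%, 50–199 beds 110/200 = 55%, 200+ beds 135/300 = 45%.
Weighting each respondent by the inverse class response rate inflates each class back to its sampled size, so the class weight is n_sampled:
  <50 beds: 60 × 34 = 2040
  50–199 beds: 200 × 75 = 15,000
  200+ beds: 300 × 60 = 18,000
Adjusted estimate = 35,040 / 560 = 62.5714 → 62.6.

62.6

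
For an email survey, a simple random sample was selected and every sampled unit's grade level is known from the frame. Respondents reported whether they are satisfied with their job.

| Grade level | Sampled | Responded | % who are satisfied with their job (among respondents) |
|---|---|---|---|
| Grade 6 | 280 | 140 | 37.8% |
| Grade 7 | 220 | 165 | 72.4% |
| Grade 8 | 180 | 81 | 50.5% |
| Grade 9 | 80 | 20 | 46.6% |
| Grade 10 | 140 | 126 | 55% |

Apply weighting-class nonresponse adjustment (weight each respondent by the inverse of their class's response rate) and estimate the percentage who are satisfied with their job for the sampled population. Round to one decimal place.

52.3%

Response rates by class: Grade 6 140/280 = 50%, Grade 7 165/220 = 75%, Grade 8 81/180 = 45%, Grade 9 20/80 = 25%, Grade 10 126/140 = 90%.
With weight = n_sampled/n_responded per class, the weighted class total is n_sampled:
  Grade 6: 280 × 37.8 = 10,584
  Grade 7: 220 × 72.4 = 15928
  Grade 8: 180 × 50.5 = 9090
  Grade 9: 80 × 46.6 = 3728
  Grade 10: 140 × 55 = 7700
Adjusted estimate = 47,030 / 900 = 52.2556 → 52.3%.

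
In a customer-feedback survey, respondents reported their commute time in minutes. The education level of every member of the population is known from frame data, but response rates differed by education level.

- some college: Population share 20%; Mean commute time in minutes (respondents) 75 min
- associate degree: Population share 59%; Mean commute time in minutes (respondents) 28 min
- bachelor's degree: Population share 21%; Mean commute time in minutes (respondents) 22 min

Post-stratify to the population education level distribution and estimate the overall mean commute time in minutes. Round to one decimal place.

36.1

Each cell contributes population-share × respondent value:
  some college: 0.2 × 75 = 15
  associate degree: 0.59 × 28 = 16.52
  bachelor's degree: 0.21 × 22 = 4.62
Post-stratified estimate = 36.14 → 36.1.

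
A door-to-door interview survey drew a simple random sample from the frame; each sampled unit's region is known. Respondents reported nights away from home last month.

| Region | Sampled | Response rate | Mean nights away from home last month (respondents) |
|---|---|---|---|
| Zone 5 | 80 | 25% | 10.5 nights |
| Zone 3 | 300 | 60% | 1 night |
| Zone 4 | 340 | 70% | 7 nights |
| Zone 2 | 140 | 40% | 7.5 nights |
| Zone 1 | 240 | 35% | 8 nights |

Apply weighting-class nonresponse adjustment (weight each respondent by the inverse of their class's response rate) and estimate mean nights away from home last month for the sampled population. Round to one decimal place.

5.9

Weighting each respondent by the inverse class response rate inflates each class back to its sampled size, so the class weight is n_sampled:
  Zone 5: 80 × 10.5 = 840
  Zone 3: 300 × 1 = 300
  Zone 4: 340 × 7 = 2380
  Zone 2: 140 × 7.5 = 1050
  Zone 1: 240 × 8 = 1920
Adjusted estimate = 6490 / 1,100 = 5.9 → 5.9.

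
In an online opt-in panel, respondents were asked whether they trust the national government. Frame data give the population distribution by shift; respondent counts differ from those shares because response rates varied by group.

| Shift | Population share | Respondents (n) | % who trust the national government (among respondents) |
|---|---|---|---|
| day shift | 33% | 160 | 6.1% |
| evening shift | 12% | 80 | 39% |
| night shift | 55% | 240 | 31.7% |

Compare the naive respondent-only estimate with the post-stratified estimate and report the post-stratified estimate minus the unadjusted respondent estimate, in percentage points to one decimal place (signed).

Without adjustment, the pooled respondent share is:
  (160/480)×6.1 + (80/480)×39 + (240/480)×31.7 = 24.3833%
Post-stratified estimate weights by population shares:
  0.33×6.1 + 0.12×39 + 0.55×31.7 = 24.128%
Difference = 24.128 − 24.3833 = -0.2553 pp.

-0.3 percentage points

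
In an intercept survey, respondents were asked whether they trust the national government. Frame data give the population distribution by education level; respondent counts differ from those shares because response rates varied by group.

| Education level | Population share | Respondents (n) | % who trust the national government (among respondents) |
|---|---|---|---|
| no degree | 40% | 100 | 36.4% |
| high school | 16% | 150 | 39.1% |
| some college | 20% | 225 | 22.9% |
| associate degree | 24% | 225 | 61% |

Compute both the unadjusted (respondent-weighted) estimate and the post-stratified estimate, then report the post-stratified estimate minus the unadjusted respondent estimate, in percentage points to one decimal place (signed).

-0.5 percentage points

Unadjusted (pooled respondent) estimate weights by respondent counts:
  (100/700)×36.4 + (150/700)×39.1 + (225/700)×22.9 + (225/700)×61 = 40.5464%
Post-stratified estimate weights by population shares:
  0.4×36.4 + 0.16×39.1 + 0.2×22.9 + 0.24×61 = 40.036%
Difference = 40.036 − 40.5464 = -0.5104 pp.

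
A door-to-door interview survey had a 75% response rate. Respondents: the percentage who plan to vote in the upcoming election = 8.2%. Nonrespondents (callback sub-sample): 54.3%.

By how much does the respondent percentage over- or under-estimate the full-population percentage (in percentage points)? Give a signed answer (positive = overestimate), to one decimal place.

-11.5 percentage points

Nonresponse fraction = 1 − 0.75 = 0.25.
Bias = (nonresponse fraction) × (respondent percentage − nonrespondent percentage)
     = 0.25 × (8.2 − 54.3) = 0.25 × -46.1 = -11.525.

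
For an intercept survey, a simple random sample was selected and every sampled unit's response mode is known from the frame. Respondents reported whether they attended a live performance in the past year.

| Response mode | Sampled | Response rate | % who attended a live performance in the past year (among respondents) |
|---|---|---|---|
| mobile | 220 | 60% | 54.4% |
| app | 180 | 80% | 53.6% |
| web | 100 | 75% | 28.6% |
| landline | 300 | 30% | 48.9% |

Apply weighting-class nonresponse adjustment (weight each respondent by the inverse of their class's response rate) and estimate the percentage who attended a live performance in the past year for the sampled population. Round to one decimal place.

48.9%

Inverse-response-rate weighting restores each class to its sampled count, so class totals weight by n_sampled:
  mobile: 220 × 54.4 = 11,968
  app: 180 × 53.6 = 9648
  web: 100 × 28.6 = 2860
  landline: 300 × 48.9 = 14,670
Adjusted estimate = 39,146 / 800 = 48.9325 → 48.9%.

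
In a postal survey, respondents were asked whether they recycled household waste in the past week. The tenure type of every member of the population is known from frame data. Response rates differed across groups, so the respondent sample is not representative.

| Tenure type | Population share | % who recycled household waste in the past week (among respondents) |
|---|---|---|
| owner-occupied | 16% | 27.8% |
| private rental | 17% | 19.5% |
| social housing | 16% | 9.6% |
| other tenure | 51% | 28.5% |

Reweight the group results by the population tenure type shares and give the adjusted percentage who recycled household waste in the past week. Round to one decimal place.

Each cell contributes population-share × respondent value:
  owner-occupied: 0.16 × 27.8 = 4.448
  private rental: 0.17 × 19.5 = 3.315
  social housing: 0.16 × 9.6 = 1.536
  other tenure: 0.51 × 28.5 = 14.535
Post-stratified estimate = 23.834 → 23.8%.

23.8%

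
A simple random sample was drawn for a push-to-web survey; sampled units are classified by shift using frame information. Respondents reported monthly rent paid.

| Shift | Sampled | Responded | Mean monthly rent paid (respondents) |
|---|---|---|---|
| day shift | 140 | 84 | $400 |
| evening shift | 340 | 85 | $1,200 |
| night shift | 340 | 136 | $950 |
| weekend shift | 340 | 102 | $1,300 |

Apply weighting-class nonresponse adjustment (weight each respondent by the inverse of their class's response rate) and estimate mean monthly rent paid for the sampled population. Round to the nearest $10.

Response rates by class: day shift 84/140 = 60%, evening shift 85/340 = 25%, night shift 136/340 = 40%, weekend shift 102/340 = 30%.
Weighting each respondent by the inverse class response rate inflates each class back to its sampled size, so the class weight is n_sampled:
  day shift: 140 × 400 = 56,000
  evening shift: 340 × 1200 = 408,000
  night shift: 340 × 950 = 323,000
  weekend shift: 340 × 1300 = 442,000
Adjusted estimate = 1,229,000 / 1,160 = 1059.48 → $1,060.

$1,060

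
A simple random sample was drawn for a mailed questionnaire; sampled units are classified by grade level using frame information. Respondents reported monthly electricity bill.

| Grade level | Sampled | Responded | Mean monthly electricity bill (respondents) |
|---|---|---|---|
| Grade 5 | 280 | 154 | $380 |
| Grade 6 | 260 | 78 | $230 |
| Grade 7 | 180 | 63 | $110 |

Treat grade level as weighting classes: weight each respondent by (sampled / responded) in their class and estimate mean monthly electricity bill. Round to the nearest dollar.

Response rates by class: Grade 5 154/280 = 55%, Grade 6 78/260 = 30%, Grade 7 63/180 = 35%.
Inverse-response-rate weighting restores each class to its sampled count, so class totals weight by n_sampled:
  Grade 5: 280 × 380 = 106,400
  Grade 6: 260 × 230 = 59,800
  Grade 7: 180 × 110 = 19,800
Adjusted estimate = 186,000 / 720 = 258.333 → $258.

$258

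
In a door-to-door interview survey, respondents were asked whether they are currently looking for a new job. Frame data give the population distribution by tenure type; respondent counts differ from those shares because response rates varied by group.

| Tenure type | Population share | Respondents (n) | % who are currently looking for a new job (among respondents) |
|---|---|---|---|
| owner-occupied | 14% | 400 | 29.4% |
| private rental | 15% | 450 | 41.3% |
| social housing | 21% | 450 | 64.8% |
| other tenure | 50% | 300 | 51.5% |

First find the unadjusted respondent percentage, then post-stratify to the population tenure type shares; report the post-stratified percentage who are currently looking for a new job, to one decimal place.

Naive respondent-only estimate (weights = respondent counts):
  (400/1600)×29.4 + (450/1600)×41.3 + (450/1600)×64.8 + (300/1600)×51.5 = 46.8469%
Post-stratified estimate weights by population shares:
  0.14×29.4 + 0.15×41.3 + 0.21×64.8 + 0.5×51.5 = 49.669%

49.7%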